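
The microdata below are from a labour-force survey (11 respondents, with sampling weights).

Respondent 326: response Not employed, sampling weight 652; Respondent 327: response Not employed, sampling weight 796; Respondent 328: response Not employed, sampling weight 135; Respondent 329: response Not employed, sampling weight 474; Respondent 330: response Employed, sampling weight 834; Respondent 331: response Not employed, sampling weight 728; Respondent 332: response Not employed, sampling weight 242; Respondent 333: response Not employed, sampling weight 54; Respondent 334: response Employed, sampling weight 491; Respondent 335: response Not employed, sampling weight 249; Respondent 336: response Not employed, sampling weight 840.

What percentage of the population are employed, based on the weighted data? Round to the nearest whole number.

24

Sum of weights for 'Employed' = 834 + 491 = 1325
Total weight = 652 + 796 + 135 + 474 + 834 + 728 + 242 + 54 + 491 + 249 + 840 = 5495
Weighted proportion = 1325 / 5495 = 0.2411283 → 24.11283%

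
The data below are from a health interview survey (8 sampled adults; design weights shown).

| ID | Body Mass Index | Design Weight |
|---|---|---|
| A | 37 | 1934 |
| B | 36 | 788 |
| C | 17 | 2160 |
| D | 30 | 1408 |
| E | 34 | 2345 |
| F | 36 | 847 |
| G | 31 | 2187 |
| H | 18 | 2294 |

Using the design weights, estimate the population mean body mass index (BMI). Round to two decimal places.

Weighted sum = 37×1934 + 36×788 + 17×2160 + 30×1408 + 34×2345 + 36×847 + 31×2187 + 18×2294
  = 71558 + 28368 + 36720 + 42240 + 79730 + 30492 + 67797 + 41292 = 398197
Sum of weights = 1934 + 788 + 2160 + 1408 + 2345 + 847 + 2187 + 2294 = 13963
Weighted mean = 398197 / 13963 = 28.518012

28.52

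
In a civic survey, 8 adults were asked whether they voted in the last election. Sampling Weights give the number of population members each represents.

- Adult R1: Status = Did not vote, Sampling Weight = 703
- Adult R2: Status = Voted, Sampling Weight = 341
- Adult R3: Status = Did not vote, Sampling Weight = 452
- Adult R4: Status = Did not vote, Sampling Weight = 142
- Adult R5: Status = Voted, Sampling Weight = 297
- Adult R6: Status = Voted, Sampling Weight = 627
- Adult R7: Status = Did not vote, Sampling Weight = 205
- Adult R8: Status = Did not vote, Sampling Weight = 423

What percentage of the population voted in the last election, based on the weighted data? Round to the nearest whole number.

Sum of weights for 'Voted' = 341 + 297 + 627 = 1265
Total weight = 703 + 341 + 452 + 142 + 297 + 627 + 205 + 423 = 3190
Weighted proportion = 1265 / 3190 = 0.39655172 → 39.655172%

40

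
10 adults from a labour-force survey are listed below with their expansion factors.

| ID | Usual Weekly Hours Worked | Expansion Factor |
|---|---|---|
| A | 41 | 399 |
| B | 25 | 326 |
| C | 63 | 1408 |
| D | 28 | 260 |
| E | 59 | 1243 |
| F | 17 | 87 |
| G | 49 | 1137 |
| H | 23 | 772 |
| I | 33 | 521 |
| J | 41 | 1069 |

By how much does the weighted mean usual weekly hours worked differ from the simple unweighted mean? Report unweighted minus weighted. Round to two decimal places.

Unweighted sum = 379
Unweighted mean = 379 / 10 = 37.9
Weighted sum = 41×399 + 25×326 + 63×1408 + 28×260 + 59×1243 + 17×87 + 49×1137 + 23×772 + 33×521 + 41×1069
  = 16359 + 8150 + 88704 + 7280 + 73337 + 1479 + 55713 + 17756 + 17193 + 43829 = 329800
Sum of weights = 399 + 326 + 1408 + 260 + 1243 + 87 + 1137 + 772 + 521 + 1069 = 7222
Weighted mean = 329800 / 7222 = 45.66602
Difference (unweighted minus weighted) = -7.7660205

-7.77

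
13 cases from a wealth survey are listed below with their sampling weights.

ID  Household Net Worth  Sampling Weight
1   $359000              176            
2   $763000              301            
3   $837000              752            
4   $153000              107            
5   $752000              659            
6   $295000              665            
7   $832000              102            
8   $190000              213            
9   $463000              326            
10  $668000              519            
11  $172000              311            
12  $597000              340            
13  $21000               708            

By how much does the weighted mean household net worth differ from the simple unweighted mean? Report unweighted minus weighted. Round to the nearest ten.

Unweighted sum = 6102000
Unweighted mean = 6102000 / 13 = 469384.62
Weighted sum = 2524689000
Sum of weights = 5179
Weighted mean = 2524689000 / 5179 = 487485.81
Difference (unweighted minus weighted) = -18101.193

-18100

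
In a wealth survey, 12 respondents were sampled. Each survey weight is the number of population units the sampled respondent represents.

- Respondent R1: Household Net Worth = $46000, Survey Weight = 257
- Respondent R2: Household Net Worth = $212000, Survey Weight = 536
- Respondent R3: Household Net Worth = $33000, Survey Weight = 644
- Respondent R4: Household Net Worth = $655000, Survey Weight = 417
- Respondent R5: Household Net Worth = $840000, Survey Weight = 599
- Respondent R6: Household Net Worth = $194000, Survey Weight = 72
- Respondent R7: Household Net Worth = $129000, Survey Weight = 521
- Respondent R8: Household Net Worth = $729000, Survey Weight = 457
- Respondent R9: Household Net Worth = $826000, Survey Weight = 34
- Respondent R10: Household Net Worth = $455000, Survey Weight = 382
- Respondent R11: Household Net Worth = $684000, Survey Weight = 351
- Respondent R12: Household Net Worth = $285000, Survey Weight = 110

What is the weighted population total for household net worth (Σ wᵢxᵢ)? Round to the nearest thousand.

1810659000

Weighted total = 46000×257 + 212000×536 + 33000×644 + 655000×417 + 840000×599 + 194000×72 + 129000×521 + 729000×457 + 826000×34 + 455000×382 + 684000×351 + 285000×110
  = 11822000 + 113632000 + 21252000 + 273135000 + 503160000 + 13968000 + 67209000 + 333153000 + 28084000 + 173810000 + 240084000 + 31350000 = 1810659000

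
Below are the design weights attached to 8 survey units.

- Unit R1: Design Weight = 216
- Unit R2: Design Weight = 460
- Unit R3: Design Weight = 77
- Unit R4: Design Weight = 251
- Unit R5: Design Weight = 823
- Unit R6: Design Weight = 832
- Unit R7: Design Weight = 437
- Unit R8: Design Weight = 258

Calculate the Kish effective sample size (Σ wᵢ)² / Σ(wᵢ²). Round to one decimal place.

5.8

Σ wᵢ = 216 + 460 + 77 + 251 + 823 + 832 + 437 + 258 = 3354
Σ wᵢ² = 46656 + 211600 + 5929 + 63001 + 677329 + 692224 + 190969 + 66564 = 1954272
n_eff = 3354² / 1954272 = 11249316 / 1954272 = 5.7562693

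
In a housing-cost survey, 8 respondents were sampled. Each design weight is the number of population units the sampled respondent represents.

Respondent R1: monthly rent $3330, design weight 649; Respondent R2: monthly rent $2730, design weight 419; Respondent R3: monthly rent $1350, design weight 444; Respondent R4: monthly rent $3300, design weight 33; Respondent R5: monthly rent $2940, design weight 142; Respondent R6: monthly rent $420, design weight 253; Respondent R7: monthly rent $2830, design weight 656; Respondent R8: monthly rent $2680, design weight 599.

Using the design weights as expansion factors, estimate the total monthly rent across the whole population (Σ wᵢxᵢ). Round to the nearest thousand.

Weighted total = 3330×649 + 2730×419 + 1350×444 + 3300×33 + 2940×142 + 420×253 + 2830×656 + 2680×599
  = 2161170 + 1143870 + 599400 + 108900 + 417480 + 106260 + 1856480 + 1605320 = 7998880

7999000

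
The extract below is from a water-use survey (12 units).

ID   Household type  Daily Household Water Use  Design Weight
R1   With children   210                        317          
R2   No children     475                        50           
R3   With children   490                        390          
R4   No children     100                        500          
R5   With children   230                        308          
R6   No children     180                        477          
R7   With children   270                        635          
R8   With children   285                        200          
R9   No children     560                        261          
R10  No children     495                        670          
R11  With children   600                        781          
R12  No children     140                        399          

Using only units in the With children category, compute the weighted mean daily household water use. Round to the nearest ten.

With children rows: R1, R3, R5, R7, R8, R11
Weighted sum = 1025560
Sum of weights = 317 + 390 + 308 + 635 + 200 + 781 = 2631
Weighted mean = 1025560 / 2631 = 389.79856

390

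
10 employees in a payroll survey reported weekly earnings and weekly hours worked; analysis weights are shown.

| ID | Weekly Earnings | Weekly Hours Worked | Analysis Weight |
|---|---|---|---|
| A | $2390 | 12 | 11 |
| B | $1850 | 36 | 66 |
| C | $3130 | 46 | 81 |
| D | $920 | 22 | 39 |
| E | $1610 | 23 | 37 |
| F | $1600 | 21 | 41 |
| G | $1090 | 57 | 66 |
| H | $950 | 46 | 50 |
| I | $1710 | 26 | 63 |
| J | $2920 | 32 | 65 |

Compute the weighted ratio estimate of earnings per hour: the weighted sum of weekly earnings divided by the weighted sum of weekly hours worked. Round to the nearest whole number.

53

Σ wᵢ·y = 2390×11 + 1850×66 + 3130×81 + 920×39 + 1610×37 + 1600×41 + 1090×66 + 950×50 + 1710×63 + 2920×65
  = 979940
Σ wᵢ·x = 12×11 + 36×66 + 46×81 + 22×39 + 23×37 + 21×41 + 57×66 + 46×50 + 26×63 + 32×65
  = 18584
Ratio = 979940 / 18584 = 52.730306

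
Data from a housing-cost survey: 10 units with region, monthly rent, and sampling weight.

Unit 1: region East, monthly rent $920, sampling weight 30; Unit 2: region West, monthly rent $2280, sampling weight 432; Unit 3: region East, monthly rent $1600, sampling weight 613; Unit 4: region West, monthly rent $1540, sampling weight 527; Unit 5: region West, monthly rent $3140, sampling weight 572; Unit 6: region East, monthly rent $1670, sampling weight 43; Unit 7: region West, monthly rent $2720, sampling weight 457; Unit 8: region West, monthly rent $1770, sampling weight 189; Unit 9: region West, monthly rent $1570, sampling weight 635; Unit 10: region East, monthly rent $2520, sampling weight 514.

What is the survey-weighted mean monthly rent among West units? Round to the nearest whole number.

2193

West rows: 2, 4, 5, 7, 8, 9
Weighted sum = 2280×432 + 1540×527 + 3140×572 + 2720×457 + 1770×189 + 1570×635
  = 984960 + 811580 + 1796080 + 1243040 + 334530 + 996950 = 6167140
Sum of weights = 432 + 527 + 572 + 457 + 189 + 635 = 2812
Weighted mean = 6167140 / 2812 = 2193.1508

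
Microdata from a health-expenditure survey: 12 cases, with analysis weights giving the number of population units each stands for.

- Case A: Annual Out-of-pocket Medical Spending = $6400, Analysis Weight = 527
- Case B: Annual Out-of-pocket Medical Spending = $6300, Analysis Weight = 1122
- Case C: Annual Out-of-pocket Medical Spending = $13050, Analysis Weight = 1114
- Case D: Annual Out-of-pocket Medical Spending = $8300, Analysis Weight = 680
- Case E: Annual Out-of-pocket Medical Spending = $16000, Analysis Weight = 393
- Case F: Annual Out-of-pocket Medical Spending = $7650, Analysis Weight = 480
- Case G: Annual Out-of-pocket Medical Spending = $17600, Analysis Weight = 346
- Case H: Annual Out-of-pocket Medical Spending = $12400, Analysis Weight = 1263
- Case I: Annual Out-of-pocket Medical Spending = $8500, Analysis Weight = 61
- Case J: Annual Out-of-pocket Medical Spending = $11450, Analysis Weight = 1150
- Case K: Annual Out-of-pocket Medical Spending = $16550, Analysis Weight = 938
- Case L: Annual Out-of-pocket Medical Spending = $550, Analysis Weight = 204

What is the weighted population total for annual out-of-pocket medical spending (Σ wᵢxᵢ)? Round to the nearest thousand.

91656000

Weighted total = 6400×527 + 6300×1122 + 13050×1114 + 8300×680 + 16000×393 + 7650×480 + 17600×346 + 12400×1263 + 8500×61 + 11450×1150 + 16550×938 + 550×204
  = 3372800 + 7068600 + 14537700 + 5644000 + 6288000 + 3672000 + 6089600 + 15661200 + 518500 + 13167500 + 15523900 + 112200 = 91656000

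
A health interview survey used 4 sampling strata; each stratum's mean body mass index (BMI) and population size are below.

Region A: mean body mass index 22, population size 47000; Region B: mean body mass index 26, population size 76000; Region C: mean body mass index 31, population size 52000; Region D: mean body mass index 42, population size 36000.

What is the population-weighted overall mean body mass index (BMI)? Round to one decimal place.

29.1

Σ Nₕ·x̄ₕ = 22×47000 + 26×76000 + 31×52000 + 42×36000
  = 1034000 + 1976000 + 1612000 + 1512000 = 6134000
Σ Nₕ = 211000
Overall mean = 6134000 / 211000 = 29.07109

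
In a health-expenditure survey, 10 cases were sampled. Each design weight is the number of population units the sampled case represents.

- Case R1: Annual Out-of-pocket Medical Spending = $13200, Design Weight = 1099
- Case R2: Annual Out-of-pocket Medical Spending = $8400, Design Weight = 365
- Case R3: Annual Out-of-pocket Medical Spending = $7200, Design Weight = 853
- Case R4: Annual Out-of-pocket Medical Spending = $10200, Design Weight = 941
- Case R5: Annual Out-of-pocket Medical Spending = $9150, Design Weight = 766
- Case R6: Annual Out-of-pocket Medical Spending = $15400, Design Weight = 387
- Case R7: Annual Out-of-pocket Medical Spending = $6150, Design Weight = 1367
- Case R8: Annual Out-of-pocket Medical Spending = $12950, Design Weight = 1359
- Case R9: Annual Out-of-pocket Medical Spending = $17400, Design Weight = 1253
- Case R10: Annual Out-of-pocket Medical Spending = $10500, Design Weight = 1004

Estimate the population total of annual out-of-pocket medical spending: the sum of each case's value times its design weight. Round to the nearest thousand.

104632000

Weighted total = 13200×1099 + 8400×365 + 7200×853 + 10200×941 + 9150×766 + 15400×387 + 6150×1367 + 12950×1359 + 17400×1253 + 10500×1004
  = 104631600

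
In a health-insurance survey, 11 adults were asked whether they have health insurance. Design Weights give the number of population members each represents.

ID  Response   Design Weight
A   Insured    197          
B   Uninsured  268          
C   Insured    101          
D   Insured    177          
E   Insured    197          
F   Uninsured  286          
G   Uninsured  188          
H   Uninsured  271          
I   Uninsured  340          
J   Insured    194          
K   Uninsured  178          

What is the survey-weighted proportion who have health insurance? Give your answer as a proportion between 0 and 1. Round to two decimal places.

Sum of weights for 'Insured' = 197 + 101 + 177 + 197 + 194 = 866
Total weight = 197 + 268 + 101 + 177 + 197 + 286 + 188 + 271 + 340 + 194 + 178 = 2397
Weighted proportion = 866 / 2397 = 0.36128494

0.36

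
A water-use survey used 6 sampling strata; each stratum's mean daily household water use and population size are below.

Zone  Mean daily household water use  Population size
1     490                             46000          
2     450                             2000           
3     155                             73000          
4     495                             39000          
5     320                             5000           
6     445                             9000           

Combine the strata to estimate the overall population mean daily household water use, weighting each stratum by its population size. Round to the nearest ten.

340

Σ Nₕ·x̄ₕ = 490×46000 + 450×2000 + 155×73000 + 495×39000 + 320×5000 + 445×9000
  = 59665000
Σ Nₕ = 46000 + 2000 + 73000 + 39000 + 5000 + 9000 = 174000
Overall mean = 59665000 / 174000 = 342.9023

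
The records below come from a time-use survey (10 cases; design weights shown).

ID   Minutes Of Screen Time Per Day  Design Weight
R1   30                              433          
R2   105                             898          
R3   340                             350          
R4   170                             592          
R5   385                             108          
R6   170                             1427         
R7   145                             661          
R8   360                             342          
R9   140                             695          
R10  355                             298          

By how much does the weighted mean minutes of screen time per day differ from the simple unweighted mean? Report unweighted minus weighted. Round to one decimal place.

42.0

Unweighted sum = 2200
Unweighted mean = 2200 / 10 = 220
Weighted sum = 30×433 + 105×898 + 340×350 + 170×592 + 385×108 + 170×1427 + 145×661 + 360×342 + 140×695 + 355×298
  = 12990 + 94290 + 119000 + 100640 + 41580 + 242590 + 95845 + 123120 + 97300 + 105790 = 1033145
Sum of weights = 433 + 898 + 350 + 592 + 108 + 1427 + 661 + 342 + 695 + 298 = 5804
Weighted mean = 1033145 / 5804 = 178.00569
Difference (unweighted minus weighted) = 41.994314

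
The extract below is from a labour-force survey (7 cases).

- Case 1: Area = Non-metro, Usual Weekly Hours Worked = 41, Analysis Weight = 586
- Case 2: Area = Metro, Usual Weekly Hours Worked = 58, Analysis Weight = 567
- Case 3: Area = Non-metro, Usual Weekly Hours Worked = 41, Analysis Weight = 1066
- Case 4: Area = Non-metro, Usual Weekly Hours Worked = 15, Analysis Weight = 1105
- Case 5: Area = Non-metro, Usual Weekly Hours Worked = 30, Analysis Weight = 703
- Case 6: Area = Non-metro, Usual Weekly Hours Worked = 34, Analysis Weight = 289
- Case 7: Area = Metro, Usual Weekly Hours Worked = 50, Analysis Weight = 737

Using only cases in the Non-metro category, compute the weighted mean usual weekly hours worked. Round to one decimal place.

Non-metro rows: 1, 3, 4, 5, 6
Weighted sum = 41×586 + 41×1066 + 15×1105 + 30×703 + 34×289
  = 115223
Sum of weights = 586 + 1066 + 1105 + 703 + 289 = 3749
Weighted mean = 115223 / 3749 = 30.734329

30.7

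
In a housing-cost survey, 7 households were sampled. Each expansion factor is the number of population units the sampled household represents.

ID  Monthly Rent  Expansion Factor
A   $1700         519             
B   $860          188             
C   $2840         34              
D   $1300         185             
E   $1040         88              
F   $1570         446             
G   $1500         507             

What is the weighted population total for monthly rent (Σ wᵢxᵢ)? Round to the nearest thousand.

2933000

Weighted total = 1700×519 + 860×188 + 2840×34 + 1300×185 + 1040×88 + 1570×446 + 1500×507
  = 882300 + 161680 + 96560 + 240500 + 91520 + 700220 + 760500 = 2933280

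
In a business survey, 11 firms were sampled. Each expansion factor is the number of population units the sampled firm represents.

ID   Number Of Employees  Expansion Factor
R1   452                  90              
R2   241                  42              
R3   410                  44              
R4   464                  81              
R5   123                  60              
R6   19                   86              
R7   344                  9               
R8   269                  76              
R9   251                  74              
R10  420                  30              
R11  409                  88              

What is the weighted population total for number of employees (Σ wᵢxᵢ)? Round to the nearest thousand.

Weighted total = 452×90 + 241×42 + 410×44 + 464×81 + 123×60 + 19×86 + 344×9 + 269×76 + 251×74 + 420×30 + 409×88
  = 206146

206000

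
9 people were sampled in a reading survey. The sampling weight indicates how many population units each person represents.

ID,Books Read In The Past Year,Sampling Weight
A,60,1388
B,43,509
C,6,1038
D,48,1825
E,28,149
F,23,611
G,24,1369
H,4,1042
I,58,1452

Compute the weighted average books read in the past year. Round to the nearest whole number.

36

Weighted sum = 60×1388 + 43×509 + 6×1038 + 48×1825 + 28×149 + 23×611 + 24×1369 + 4×1042 + 58×1452
  = 83280 + 21887 + 6228 + 87600 + 4172 + 14053 + 32856 + 4168 + 84216 = 338460
Sum of weights = 1388 + 509 + 1038 + 1825 + 149 + 611 + 1369 + 1042 + 1452 = 9383
Weighted mean = 338460 / 9383 = 36.071619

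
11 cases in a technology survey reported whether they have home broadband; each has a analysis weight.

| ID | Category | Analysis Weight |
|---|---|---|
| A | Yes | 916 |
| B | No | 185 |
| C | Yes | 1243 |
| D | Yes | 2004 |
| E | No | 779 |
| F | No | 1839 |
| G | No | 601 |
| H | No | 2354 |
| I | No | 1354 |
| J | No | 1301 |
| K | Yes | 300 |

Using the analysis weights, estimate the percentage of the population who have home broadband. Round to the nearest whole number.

Sum of weights for 'Yes' = 916 + 1243 + 2004 + 300 = 4463
Total weight = 916 + 185 + 1243 + 2004 + 779 + 1839 + 601 + 2354 + 1354 + 1301 + 300 = 12876
Weighted proportion = 4463 / 12876 = 0.34661386 → 34.661386%

35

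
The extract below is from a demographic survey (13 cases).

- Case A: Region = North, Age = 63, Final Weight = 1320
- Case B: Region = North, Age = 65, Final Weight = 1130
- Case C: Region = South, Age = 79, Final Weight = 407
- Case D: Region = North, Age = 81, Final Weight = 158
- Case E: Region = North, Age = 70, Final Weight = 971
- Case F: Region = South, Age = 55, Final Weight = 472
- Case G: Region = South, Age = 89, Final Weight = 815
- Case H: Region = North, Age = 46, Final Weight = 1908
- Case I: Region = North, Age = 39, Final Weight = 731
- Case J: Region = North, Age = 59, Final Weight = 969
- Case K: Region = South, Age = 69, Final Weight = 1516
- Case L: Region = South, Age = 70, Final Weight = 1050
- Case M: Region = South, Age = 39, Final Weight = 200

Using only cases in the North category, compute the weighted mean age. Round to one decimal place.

North rows: A, B, D, E, H, I, J
Weighted sum = 63×1320 + 65×1130 + 81×158 + 70×971 + 46×1908 + 39×731 + 59×969
  = 410826
Sum of weights = 1320 + 1130 + 158 + 971 + 1908 + 731 + 969 = 7187
Weighted mean = 410826 / 7187 = 57.162377

57.2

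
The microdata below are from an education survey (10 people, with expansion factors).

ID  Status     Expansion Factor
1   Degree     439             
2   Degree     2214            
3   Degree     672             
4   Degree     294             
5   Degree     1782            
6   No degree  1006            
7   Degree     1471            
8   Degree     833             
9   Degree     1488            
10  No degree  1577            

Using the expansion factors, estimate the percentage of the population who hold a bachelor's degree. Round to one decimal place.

Sum of weights for 'Degree' = 439 + 2214 + 672 + 294 + 1782 + 1471 + 833 + 1488 = 9193
Total weight = 439 + 2214 + 672 + 294 + 1782 + 1006 + 1471 + 833 + 1488 + 1577 = 11776
Weighted proportion = 9193 / 11776 = 0.78065557 → 78.065557%

78.1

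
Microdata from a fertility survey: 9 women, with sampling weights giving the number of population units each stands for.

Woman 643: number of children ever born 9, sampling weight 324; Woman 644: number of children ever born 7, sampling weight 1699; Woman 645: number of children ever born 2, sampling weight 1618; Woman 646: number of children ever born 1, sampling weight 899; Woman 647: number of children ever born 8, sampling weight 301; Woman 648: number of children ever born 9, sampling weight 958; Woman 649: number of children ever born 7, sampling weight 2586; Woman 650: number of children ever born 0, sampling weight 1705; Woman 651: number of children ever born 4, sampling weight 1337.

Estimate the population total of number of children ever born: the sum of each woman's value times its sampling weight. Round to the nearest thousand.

53000

Weighted total = 9×324 + 7×1699 + 2×1618 + 1×899 + 8×301 + 9×958 + 7×2586 + 0×1705 + 4×1337
  = 2916 + 11893 + 3236 + 899 + 2408 + 8622 + 18102 + 0 + 5348 = 53424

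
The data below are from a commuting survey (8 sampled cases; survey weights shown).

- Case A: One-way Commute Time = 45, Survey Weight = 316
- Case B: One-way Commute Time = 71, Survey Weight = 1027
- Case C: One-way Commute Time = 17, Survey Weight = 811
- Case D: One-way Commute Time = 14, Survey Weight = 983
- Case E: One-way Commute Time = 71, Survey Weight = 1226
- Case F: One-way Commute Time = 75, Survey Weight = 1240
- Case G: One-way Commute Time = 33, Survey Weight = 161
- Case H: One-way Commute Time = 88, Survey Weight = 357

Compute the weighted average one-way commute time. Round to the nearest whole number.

Weighted sum = 45×316 + 71×1027 + 17×811 + 14×983 + 71×1226 + 75×1240 + 33×161 + 88×357
  = 331461
Sum of weights = 316 + 1027 + 811 + 983 + 1226 + 1240 + 161 + 357 = 6121
Weighted mean = 331461 / 6121 = 54.151446

54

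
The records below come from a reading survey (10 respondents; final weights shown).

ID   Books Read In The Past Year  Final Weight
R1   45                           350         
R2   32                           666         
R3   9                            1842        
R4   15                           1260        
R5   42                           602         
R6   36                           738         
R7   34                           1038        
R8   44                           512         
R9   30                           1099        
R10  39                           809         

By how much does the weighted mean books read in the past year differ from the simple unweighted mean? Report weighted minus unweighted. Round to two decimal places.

-4.93

Unweighted sum = 45 + 32 + 9 + 15 + 42 + 36 + 34 + 44 + 30 + 39 = 326
Unweighted mean = 326 / 10 = 32.6
Weighted sum = 45×350 + 32×666 + 9×1842 + 15×1260 + 42×602 + 36×738 + 34×1038 + 44×512 + 30×1099 + 39×809
  = 15750 + 21312 + 16578 + 18900 + 25284 + 26568 + 35292 + 22528 + 32970 + 31551 = 246733
Sum of weights = 350 + 666 + 1842 + 1260 + 602 + 738 + 1038 + 512 + 1099 + 809 = 8916
Weighted mean = 246733 / 8916 = 27.67306
Difference (weighted minus unweighted) = -4.9269403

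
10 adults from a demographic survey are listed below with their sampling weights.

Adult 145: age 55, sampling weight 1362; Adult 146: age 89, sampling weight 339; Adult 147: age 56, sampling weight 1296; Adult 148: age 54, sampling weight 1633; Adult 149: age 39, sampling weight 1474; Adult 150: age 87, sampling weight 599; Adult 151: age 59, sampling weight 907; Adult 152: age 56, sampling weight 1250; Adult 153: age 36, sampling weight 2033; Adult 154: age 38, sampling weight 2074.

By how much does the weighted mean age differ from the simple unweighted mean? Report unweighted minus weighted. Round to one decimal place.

6.7

Unweighted sum = 569
Unweighted mean = 569 / 10 = 56.9
Weighted sum = 650951
Sum of weights = 1362 + 339 + 1296 + 1633 + 1474 + 599 + 907 + 1250 + 2033 + 2074 = 12967
Weighted mean = 650951 / 12967 = 50.200586
Difference (unweighted minus weighted) = 6.6994139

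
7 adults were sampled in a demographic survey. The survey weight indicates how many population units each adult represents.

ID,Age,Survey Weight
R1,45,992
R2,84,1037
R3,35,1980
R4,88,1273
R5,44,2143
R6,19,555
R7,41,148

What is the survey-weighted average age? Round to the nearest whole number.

52

Weighted sum = 45×992 + 84×1037 + 35×1980 + 88×1273 + 44×2143 + 19×555 + 41×148
  = 423977
Sum of weights = 8128
Weighted mean = 423977 / 8128 = 52.162525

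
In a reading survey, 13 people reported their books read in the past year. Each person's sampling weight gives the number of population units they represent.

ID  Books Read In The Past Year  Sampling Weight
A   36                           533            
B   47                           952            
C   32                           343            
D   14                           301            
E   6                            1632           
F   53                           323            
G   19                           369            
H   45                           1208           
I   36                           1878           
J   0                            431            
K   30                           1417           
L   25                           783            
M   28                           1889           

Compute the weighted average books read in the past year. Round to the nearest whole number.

29

Weighted sum = 349989
Sum of weights = 12059
Weighted mean = 349989 / 12059 = 29.023053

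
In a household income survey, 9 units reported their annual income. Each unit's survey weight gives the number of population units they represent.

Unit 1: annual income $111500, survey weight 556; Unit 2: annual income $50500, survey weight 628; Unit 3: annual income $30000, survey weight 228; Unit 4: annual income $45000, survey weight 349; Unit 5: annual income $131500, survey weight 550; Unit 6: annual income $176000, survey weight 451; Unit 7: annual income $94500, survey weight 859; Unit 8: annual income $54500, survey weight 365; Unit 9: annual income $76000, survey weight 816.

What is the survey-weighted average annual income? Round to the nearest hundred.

89800

Weighted sum = 111500×556 + 50500×628 + 30000×228 + 45000×349 + 131500×550 + 176000×451 + 94500×859 + 54500×365 + 76000×816
  = 61994000 + 31714000 + 6840000 + 15705000 + 72325000 + 79376000 + 81175500 + 19892500 + 62016000 = 431038000
Sum of weights = 556 + 628 + 228 + 349 + 550 + 451 + 859 + 365 + 816 = 4802
Weighted mean = 431038000 / 4802 = 89762.182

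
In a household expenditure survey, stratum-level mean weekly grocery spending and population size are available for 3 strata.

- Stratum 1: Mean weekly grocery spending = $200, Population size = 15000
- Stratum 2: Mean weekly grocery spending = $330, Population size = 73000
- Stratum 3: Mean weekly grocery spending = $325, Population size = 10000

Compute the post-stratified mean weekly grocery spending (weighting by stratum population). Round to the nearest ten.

310

Σ Nₕ·x̄ₕ = 200×15000 + 330×73000 + 325×10000
  = 30340000
Σ Nₕ = 98000
Overall mean = 30340000 / 98000 = 309.59184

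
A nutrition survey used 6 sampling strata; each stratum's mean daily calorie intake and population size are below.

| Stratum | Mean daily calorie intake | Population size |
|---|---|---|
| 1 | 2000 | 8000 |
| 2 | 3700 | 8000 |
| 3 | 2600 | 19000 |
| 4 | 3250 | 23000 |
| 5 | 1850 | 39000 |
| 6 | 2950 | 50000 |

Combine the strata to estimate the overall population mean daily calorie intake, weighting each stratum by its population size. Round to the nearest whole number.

Σ Nₕ·x̄ₕ = 2000×8000 + 3700×8000 + 2600×19000 + 3250×23000 + 1850×39000 + 2950×50000
  = 16000000 + 29600000 + 49400000 + 74750000 + 72150000 + 147500000 = 389400000
Σ Nₕ = 8000 + 8000 + 19000 + 23000 + 39000 + 50000 = 147000
Overall mean = 389400000 / 147000 = 2648.9796

2649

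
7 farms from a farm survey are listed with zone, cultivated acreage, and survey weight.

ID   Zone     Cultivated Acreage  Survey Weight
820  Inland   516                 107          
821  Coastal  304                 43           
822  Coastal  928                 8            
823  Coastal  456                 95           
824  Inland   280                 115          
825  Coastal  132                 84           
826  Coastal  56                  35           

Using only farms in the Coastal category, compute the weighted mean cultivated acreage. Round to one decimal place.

290.1

Coastal rows: 821, 822, 823, 825, 826
Weighted sum = 304×43 + 928×8 + 456×95 + 132×84 + 56×35
  = 13072 + 7424 + 43320 + 11088 + 1960 = 76864
Sum of weights = 43 + 8 + 95 + 84 + 35 = 265
Weighted mean = 76864 / 265 = 290.05283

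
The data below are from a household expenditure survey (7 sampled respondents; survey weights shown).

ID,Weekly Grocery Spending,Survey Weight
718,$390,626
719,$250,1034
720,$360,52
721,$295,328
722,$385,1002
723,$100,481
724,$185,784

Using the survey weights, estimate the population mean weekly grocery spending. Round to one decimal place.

Weighted sum = 390×626 + 250×1034 + 360×52 + 295×328 + 385×1002 + 100×481 + 185×784
  = 1197030
Sum of weights = 4307
Weighted mean = 1197030 / 4307 = 277.92663

277.9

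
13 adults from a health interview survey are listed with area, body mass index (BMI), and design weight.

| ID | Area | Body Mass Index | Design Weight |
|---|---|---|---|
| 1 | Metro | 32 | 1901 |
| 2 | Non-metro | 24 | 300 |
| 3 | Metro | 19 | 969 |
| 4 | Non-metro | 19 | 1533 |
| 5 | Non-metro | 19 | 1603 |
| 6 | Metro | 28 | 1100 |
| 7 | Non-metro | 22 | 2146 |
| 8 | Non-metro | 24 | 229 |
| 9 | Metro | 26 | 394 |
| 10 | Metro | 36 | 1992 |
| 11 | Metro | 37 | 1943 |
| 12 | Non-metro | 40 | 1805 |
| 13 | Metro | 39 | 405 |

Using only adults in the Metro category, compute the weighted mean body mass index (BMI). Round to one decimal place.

Metro rows: 1, 3, 6, 9, 10, 11, 13
Weighted sum = 32×1901 + 19×969 + 28×1100 + 26×394 + 36×1992 + 37×1943 + 39×405
  = 60832 + 18411 + 30800 + 10244 + 71712 + 71891 + 15795 = 279685
Sum of weights = 1901 + 969 + 1100 + 394 + 1992 + 1943 + 405 = 8704
Weighted mean = 279685 / 8704 = 32.132927

32.1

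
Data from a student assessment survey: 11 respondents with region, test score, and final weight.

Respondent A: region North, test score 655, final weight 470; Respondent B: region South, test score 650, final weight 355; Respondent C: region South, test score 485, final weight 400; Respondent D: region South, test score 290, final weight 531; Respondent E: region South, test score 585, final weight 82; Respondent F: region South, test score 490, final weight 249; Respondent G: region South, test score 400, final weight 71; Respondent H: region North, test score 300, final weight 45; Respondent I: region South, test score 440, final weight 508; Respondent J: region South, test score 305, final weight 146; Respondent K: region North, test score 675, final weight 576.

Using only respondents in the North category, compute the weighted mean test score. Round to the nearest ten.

North rows: A, H, K
Weighted sum = 655×470 + 300×45 + 675×576
  = 307850 + 13500 + 388800 = 710150
Sum of weights = 470 + 45 + 576 = 1091
Weighted mean = 710150 / 1091 = 650.91659

650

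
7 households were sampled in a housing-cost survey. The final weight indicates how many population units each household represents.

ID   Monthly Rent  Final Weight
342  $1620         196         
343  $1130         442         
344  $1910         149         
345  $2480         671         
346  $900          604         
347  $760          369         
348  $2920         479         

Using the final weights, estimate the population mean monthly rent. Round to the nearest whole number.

1714

Weighted sum = 4988370
Sum of weights = 196 + 442 + 149 + 671 + 604 + 369 + 479 = 2910
Weighted mean = 4988370 / 2910 = 1714.2165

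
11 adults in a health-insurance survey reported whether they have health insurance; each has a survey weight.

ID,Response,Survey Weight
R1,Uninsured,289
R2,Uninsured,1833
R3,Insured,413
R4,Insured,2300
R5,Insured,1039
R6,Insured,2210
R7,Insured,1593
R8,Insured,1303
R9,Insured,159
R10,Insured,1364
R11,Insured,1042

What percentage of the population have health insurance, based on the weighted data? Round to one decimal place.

Sum of weights for 'Insured' = 413 + 2300 + 1039 + 2210 + 1593 + 1303 + 159 + 1364 + 1042 = 11423
Total weight = 289 + 1833 + 413 + 2300 + 1039 + 2210 + 1593 + 1303 + 159 + 1364 + 1042 = 13545
Weighted proportion = 11423 / 13545 = 0.84333702 → 84.333702%

84.3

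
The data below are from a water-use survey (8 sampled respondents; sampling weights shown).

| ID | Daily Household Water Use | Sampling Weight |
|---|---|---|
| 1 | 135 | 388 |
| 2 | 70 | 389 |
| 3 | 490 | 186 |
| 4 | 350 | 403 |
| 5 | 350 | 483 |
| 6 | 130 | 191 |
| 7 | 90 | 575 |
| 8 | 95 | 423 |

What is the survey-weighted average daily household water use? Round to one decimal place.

Weighted sum = 135×388 + 70×389 + 490×186 + 350×403 + 350×483 + 130×191 + 90×575 + 95×423
  = 597615
Sum of weights = 388 + 389 + 186 + 403 + 483 + 191 + 575 + 423 = 3038
Weighted mean = 597615 / 3038 = 196.7133

196.7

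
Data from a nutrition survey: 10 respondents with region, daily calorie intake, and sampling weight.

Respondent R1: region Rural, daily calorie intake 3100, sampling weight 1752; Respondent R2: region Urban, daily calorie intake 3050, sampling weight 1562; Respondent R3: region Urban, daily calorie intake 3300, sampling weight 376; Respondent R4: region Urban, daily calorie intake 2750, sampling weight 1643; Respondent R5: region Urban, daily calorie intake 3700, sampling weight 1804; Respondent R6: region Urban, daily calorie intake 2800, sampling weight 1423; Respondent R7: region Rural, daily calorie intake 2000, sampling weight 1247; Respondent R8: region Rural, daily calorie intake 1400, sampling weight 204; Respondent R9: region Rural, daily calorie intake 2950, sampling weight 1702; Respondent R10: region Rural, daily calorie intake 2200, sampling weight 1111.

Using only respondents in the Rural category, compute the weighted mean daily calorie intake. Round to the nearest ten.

2610

Rural rows: R1, R7, R8, R9, R10
Weighted sum = 15675900
Sum of weights = 1752 + 1247 + 204 + 1702 + 1111 = 6016
Weighted mean = 15675900 / 6016 = 2605.7015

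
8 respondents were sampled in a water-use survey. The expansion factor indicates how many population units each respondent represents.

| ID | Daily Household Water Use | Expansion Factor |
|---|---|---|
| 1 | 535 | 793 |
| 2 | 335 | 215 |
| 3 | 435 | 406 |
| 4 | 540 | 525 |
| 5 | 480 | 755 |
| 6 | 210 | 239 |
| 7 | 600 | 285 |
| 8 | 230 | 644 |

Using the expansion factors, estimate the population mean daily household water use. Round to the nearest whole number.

437

Weighted sum = 535×793 + 335×215 + 435×406 + 540×525 + 480×755 + 210×239 + 600×285 + 230×644
  = 1688100
Sum of weights = 793 + 215 + 406 + 525 + 755 + 239 + 285 + 644 = 3862
Weighted mean = 1688100 / 3862 = 437.10513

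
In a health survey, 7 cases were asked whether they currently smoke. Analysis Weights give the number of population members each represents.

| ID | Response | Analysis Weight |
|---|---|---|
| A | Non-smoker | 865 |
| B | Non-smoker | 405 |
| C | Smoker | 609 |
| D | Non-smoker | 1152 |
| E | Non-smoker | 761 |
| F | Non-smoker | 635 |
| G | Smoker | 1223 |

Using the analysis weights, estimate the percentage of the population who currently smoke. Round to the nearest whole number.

32

Sum of weights for 'Smoker' = 609 + 1223 = 1832
Total weight = 865 + 405 + 609 + 1152 + 761 + 635 + 1223 = 5650
Weighted proportion = 1832 / 5650 = 0.32424779 → 32.424779%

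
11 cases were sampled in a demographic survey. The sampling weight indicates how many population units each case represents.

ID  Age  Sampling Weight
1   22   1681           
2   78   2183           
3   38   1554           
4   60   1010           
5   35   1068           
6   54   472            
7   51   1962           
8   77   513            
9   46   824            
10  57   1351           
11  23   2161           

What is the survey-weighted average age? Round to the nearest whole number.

Weighted sum = 22×1681 + 78×2183 + 38×1554 + 60×1010 + 35×1068 + 54×472 + 51×1962 + 77×513 + 46×824 + 57×1351 + 23×2161
  = 36982 + 170274 + 59052 + 60600 + 37380 + 25488 + 100062 + 39501 + 37904 + 77007 + 49703 = 693953
Sum of weights = 1681 + 2183 + 1554 + 1010 + 1068 + 472 + 1962 + 513 + 824 + 1351 + 2161 = 14779
Weighted mean = 693953 / 14779 = 46.955342

47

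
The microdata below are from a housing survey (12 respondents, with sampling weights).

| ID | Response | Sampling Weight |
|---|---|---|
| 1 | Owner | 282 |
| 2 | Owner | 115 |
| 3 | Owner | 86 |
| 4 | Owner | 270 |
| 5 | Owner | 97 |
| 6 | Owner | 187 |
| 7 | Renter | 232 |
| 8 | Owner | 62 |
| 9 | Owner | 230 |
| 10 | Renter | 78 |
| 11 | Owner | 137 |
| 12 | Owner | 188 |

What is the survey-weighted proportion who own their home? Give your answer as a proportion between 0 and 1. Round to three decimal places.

Sum of weights for 'Owner' = 282 + 115 + 86 + 270 + 97 + 187 + 62 + 230 + 137 + 188 = 1654
Total weight = 1964
Weighted proportion = 1654 / 1964 = 0.84215886

0.842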